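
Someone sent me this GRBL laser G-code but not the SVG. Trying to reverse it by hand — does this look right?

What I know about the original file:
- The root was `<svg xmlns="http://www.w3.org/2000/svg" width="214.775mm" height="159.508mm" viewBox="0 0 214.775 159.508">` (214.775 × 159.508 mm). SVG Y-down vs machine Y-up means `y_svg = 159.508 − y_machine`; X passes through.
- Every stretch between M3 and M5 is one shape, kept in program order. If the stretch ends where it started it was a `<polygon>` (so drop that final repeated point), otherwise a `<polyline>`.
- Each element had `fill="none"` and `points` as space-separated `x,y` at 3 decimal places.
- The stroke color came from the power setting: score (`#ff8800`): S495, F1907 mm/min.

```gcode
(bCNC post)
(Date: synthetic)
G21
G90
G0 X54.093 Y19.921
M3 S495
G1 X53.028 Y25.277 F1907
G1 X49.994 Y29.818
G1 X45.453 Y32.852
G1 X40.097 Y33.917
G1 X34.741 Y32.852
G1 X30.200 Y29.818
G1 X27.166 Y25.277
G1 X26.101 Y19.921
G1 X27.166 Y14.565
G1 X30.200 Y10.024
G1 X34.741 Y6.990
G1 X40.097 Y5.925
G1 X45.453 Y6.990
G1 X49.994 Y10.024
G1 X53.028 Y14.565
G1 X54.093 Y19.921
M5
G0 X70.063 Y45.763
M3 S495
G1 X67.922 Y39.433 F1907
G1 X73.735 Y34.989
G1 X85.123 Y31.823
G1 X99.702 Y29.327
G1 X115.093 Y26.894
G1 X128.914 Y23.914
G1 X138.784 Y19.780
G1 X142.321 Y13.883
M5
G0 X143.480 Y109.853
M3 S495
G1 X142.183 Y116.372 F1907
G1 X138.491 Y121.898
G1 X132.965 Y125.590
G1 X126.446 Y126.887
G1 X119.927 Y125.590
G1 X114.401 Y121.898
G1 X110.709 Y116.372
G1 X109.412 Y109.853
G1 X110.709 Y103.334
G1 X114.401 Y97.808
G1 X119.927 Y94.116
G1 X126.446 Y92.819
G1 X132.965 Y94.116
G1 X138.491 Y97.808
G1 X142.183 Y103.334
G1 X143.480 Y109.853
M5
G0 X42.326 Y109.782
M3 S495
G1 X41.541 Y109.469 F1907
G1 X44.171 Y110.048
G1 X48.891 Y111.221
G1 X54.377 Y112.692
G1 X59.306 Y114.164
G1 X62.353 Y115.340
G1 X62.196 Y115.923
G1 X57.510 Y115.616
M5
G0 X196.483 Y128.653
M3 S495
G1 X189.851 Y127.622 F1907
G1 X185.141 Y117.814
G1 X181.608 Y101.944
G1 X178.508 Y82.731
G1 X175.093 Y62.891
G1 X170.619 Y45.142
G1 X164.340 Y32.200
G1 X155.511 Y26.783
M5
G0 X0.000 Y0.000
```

Each laser-on run becomes one SVG element. Flip Y back into SVG space with y_svg = 159.508 − y_machine. Every run uses S495, so all elements get stroke `#ff8800` (score).

Run 1: The run returns to its start, so emit a `<polygon>` with points (Y-flipped): 54.093,139.587 53.028,134.231 49.994,129.690 45.453,126.656 40.097,125.591 34.741,126.656 30.200,129.690 27.166,134.231 26.101,139.587 27.166,144.943 30.200,149.484 34.741,152.518 40.097,153.583 45.453,152.518 49.994,149.484 53.028,144.943.

Run 2: The run is open, so emit a `<polyline>` with points (Y-flipped): 70.063,113.745 67.922,120.075 73.735,124.519 85.123,127.685 99.702,130.181 115.093,132.614 128.914,135.594 138.784,139.728 142.321,145.625.

Run 3: The run returns to its start, so emit a `<polygon>` with points (Y-flipped): 143.480,49.655 142.183,43.136 138.491,37.610 132.965,33.918 126.446,32.621 119.927,33.918 114.401,37.610 110.709,43.136 109.412,49.655 110.709,56.174 114.401,61.700 119.927,65.392 126.446,66.689 132.965,65.392 138.491,61.700 142.183,56.174.

Run 4: The run is open, so emit a `<polyline>` with points (Y-flipped): 42.326,49.726 41.541,50.039 44.171,49.460 48.891,48.287 54.377,46.816 59.306,45.344 62.353,44.168 62.196,43.585 57.510,43.892.

Run 5: The run is open, so emit a `<polyline>` with points (Y-flipped): 196.483,30.855 189.851,31.886 185.141,41.694 181.608,57.564 178.508,76.777 175.093,96.617 170.619,114.366 164.340,127.308 155.511,132.725.

<svg xmlns="http://www.w3.org/2000/svg" width="214.775mm" height="159.508mm" viewBox="0 0 214.775 159.508">
  <polygon points="54.093,139.587 53.028,134.231 49.994,129.690 45.453,126.656 40.097,125.591 34.741,126.656 30.200,129.690 27.166,134.231 26.101,139.587 27.166,144.943 30.200,149.484 34.741,152.518 40.097,153.583 45.453,152.518 49.994,149.484 53.028,144.943" fill="none" stroke="#ff8800"/>
  <polyline points="70.063,113.745 67.922,120.075 73.735,124.519 85.123,127.685 99.702,130.181 115.093,132.614 128.914,135.594 138.784,139.728 142.321,145.625" fill="none" stroke="#ff8800"/>
  <polygon points="143.480,49.655 142.183,43.136 138.491,37.610 132.965,33.918 126.446,32.621 119.927,33.918 114.401,37.610 110.709,43.136 109.412,49.655 110.709,56.174 114.401,61.700 119.927,65.392 126.446,66.689 132.965,65.392 138.491,61.700 142.183,56.174" fill="none" stroke="#ff8800"/>
  <polyline points="42.326,49.726 41.541,50.039 44.171,49.460 48.891,48.287 54.377,46.816 59.306,45.344 62.353,44.168 62.196,43.585 57.510,43.892" fill="none" stroke="#ff8800"/>
  <polyline points="196.483,30.855 189.851,31.886 185.141,41.694 181.608,57.564 178.508,76.777 175.093,96.617 170.619,114.366 164.340,127.308 155.511,132.725" fill="none" stroke="#ff8800"/>
</svg>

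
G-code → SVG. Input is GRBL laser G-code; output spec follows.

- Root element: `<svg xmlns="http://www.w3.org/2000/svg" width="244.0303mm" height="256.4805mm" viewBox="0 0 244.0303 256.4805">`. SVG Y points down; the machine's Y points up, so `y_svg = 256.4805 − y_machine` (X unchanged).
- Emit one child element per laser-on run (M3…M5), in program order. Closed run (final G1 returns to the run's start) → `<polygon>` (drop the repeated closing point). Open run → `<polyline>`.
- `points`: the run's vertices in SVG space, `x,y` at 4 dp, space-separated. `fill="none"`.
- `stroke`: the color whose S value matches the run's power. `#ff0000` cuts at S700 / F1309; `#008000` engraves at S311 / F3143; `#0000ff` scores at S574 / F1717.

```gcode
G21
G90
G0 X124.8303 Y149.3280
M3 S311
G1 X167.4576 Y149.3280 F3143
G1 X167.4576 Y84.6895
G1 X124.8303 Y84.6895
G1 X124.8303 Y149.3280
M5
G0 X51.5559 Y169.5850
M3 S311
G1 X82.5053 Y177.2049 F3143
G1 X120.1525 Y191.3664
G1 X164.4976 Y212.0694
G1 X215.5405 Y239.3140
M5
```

Machine Y-up, SVG Y-down with viewBox height 256.4805, so y_svg = 256.4805 − y_machine; X carries over. Every run uses S311, so all elements get stroke `#008000` (engrave).

Run 1: The run returns to its start, so emit a `<polygon>` with points (Y-flipped): 124.8303,107.1525 167.4576,107.1525 167.4576,171.7910 124.8303,171.7910.

Run 2: The run is open, so emit a `<polyline>` with points (Y-flipped): 51.5559,86.8955 82.5053,79.2756 120.1525,65.1141 164.4976,44.4111 215.5405,17.1665.

<svg xmlns="http://www.w3.org/2000/svg" width="244.0303mm" height="256.4805mm" viewBox="0 0 244.0303 256.4805">
  <polygon points="124.8303,107.1525 167.4576,107.1525 167.4576,171.7910 124.8303,171.7910" fill="none" stroke="#008000"/>
  <polyline points="51.5559,86.8955 82.5053,79.2756 120.1525,65.1141 164.4976,44.4111 215.5405,17.1665" fill="none" stroke="#008000"/>
</svg>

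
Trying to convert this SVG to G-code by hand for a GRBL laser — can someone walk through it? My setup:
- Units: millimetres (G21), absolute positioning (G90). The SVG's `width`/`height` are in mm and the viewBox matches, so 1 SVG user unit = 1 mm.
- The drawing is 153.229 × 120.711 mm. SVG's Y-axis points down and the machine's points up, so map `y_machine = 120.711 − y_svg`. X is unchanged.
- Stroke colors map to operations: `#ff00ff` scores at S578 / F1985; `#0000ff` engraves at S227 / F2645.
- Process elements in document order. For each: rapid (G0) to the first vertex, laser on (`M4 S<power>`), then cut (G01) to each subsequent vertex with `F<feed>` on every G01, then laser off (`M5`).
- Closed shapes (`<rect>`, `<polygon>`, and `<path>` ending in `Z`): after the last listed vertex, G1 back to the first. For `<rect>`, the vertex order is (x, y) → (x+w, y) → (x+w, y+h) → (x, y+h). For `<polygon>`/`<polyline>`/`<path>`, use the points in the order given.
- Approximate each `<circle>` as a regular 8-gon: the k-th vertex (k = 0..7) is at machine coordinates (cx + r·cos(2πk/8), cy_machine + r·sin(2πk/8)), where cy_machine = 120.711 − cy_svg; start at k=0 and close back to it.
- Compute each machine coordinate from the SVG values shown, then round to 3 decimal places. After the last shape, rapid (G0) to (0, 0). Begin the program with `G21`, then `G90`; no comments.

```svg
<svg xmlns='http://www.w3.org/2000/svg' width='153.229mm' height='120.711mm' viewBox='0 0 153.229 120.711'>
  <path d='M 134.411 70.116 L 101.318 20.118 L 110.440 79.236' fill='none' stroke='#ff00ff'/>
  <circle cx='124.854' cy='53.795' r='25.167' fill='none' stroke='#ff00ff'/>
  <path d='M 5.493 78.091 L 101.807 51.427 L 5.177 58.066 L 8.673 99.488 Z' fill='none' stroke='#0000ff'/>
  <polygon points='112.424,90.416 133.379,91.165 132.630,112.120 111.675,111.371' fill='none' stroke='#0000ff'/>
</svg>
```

viewBox `0 0 153.229 120.711` with mm width/height → 1 unit = 1 mm. Flip: y_m = 120.711 − y_svg.

**Shape 1** — `<path>` open polyline, stroke `#ff00ff` → score (S578, F1985). Machine vertices: (134.411,50.595) → (101.318,100.593) → (110.440,41.475). Open path.

**Shape 2** — `<circle>` circle, stroke `#ff00ff` → score (S578, F1985). Machine vertices: (150.021,66.916) → (142.650,84.712) → (124.854,92.083) → (107.058,84.712) → (99.687,66.916) → (107.058,49.120) → (124.854,41.749) → (142.650,49.120) → (150.021,66.916). Closed: final G1 returns to the first vertex.

**Shape 3** — `<path>` closed polygon, stroke `#0000ff` → engrave (S227, F2645). Machine vertices: (5.493,42.620) → (101.807,69.284) → (5.177,62.645) → (8.673,21.223) → (5.493,42.620). Closed: final G1 returns to the first vertex.

**Shape 4** — `<polygon>` regular polygon, stroke `#0000ff` → engrave (S227, F2645). Machine vertices: (112.424,30.295) → (133.379,29.546) → (132.630,8.591) → (111.675,9.340) → (112.424,30.295). Closed: final G1 returns to the first vertex.

G21
G90
G0 X134.411 Y50.595
M4 S578
G01 X101.318 Y100.593 F1985
G01 X110.440 Y41.475 F1985
M5
G0 X150.021 Y66.916
M4 S578
G01 X142.650 Y84.712 F1985
G01 X124.854 Y92.083 F1985
G01 X107.058 Y84.712 F1985
G01 X99.687 Y66.916 F1985
G01 X107.058 Y49.120 F1985
G01 X124.854 Y41.749 F1985
G01 X142.650 Y49.120 F1985
G01 X150.021 Y66.916 F1985
M5
G0 X5.493 Y42.620
M4 S227
G01 X101.807 Y69.284 F2645
G01 X5.177 Y62.645 F2645
G01 X8.673 Y21.223 F2645
G01 X5.493 Y42.620 F2645
M5
G0 X112.424 Y30.295
M4 S227
G01 X133.379 Y29.546 F2645
G01 X132.630 Y8.591 F2645
G01 X111.675 Y9.340 F2645
G01 X112.424 Y30.295 F2645
M5
G0 X0.000 Y0.000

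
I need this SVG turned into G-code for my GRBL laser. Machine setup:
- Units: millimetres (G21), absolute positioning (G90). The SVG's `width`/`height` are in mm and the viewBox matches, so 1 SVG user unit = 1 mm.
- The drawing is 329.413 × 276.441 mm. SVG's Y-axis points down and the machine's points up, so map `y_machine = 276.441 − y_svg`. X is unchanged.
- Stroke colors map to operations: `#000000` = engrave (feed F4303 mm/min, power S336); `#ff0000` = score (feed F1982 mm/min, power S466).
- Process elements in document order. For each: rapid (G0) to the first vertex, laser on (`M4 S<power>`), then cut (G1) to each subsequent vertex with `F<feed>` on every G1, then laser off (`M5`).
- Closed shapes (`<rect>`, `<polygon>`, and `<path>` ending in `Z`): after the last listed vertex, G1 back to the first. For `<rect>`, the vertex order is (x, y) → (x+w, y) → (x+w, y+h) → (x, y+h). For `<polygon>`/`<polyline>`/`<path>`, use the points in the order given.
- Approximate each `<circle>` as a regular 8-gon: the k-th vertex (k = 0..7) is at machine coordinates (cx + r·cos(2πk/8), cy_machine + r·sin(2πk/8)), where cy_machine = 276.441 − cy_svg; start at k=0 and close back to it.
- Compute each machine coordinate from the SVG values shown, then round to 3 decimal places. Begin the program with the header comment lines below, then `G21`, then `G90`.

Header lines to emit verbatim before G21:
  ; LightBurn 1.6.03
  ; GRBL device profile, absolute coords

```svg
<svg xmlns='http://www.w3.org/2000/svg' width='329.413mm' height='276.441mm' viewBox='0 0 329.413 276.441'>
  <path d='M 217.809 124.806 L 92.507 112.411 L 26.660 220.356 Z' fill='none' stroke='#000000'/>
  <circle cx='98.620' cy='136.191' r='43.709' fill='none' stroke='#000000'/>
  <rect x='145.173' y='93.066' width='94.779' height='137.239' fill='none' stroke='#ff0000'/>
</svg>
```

; LightBurn 1.6.03
; GRBL device profile, absolute coords
G21
G90
G0 X217.809 Y151.635
M4 S336
G1 X92.507 Y164.030 F4303
G1 X26.660 Y56.085 F4303
G1 X217.809 Y151.635 F4303
M5
G0 X142.329 Y140.250
M4 S336
G1 X129.527 Y171.157 F4303
G1 X98.620 Y183.959 F4303
G1 X67.713 Y171.157 F4303
G1 X54.911 Y140.250 F4303
G1 X67.713 Y109.343 F4303
G1 X98.620 Y96.541 F4303
G1 X129.527 Y109.343 F4303
G1 X142.329 Y140.250 F4303
M5
G0 X145.173 Y183.375
M4 S466
G1 X239.952 Y183.375 F1982
G1 X239.952 Y46.136 F1982
G1 X145.173 Y46.136 F1982
G1 X145.173 Y183.375 F1982
M5

viewBox `0 0 329.413 276.441` with mm width/height → 1 unit = 1 mm. Flip: y_m = 276.441 − y_svg.

**Shape 1** — `<path>` closed polygon, stroke `#000000` → engrave (S336, F4303). Machine vertices: (217.809,151.635) → (92.507,164.030) → (26.660,56.085) → (217.809,151.635). Closed: final G1 returns to the first vertex.

**Shape 2** — `<circle>` circle, stroke `#000000` → engrave (S336, F4303). Machine vertices: (142.329,140.250) → (129.527,171.157) → (98.620,183.959) → (67.713,171.157) → (54.911,140.250) → (67.713,109.343) → (98.620,96.541) → (129.527,109.343) → (142.329,140.250). Closed: final G1 returns to the first vertex.

**Shape 3** — `<rect>` rectangle, stroke `#ff0000` → score (S466, F1982). Machine vertices: (145.173,183.375) → (239.952,183.375) → (239.952,46.136) → (145.173,46.136) → (145.173,183.375). Closed: final G1 returns to the first vertex.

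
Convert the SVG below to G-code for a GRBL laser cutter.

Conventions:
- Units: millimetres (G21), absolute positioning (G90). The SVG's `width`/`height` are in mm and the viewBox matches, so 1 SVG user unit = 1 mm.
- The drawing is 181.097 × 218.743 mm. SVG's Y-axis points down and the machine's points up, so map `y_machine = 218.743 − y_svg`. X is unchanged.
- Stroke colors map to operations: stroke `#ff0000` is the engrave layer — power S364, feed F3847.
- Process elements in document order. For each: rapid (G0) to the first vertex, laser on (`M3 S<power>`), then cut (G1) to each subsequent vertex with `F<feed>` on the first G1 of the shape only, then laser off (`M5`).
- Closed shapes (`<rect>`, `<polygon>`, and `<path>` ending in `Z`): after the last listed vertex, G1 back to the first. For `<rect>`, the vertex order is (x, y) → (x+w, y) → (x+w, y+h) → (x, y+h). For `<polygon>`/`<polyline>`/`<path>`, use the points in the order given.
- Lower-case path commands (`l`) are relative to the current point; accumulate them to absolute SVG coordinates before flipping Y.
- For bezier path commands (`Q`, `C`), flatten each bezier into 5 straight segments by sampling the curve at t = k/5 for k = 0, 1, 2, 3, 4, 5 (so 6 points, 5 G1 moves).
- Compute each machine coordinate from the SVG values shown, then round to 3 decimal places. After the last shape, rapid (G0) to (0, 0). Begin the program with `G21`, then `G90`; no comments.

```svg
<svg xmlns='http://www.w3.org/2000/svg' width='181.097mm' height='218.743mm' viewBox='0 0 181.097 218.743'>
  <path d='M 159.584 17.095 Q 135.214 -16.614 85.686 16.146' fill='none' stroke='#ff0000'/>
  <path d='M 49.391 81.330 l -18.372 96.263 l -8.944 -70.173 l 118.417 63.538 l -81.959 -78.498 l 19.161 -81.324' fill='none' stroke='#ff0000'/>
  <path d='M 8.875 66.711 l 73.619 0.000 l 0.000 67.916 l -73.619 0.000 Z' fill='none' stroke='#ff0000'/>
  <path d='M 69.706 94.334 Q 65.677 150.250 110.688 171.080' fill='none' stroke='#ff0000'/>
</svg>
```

1 u = 1 mm; y_m = 218.743 − y.

[1] `<path>` quadratic bezier, #ff0000→engrave S364 F3847: (159.584,201.648) → (148.830,212.473) → (136.063,217.980) → (121.283,218.170) → (104.491,213.042) → (85.686,202.597)

[2] `<path>` open polyline, #ff0000→engrave S364 F3847: (49.391,137.413) → (31.019,41.150) → (22.075,111.323) → (140.492,47.785) → (58.533,126.283) → (77.694,207.607)

[3] `<path>` rectangle, #ff0000→engrave S364 F3847: (8.875,152.032) → (82.494,152.032) → (82.494,84.116) → (8.875,84.116) → (8.875,152.032) (closed)

[4] `<path>` quadratic bezier, #ff0000→engrave S364 F3847: (69.706,124.409) → (70.056,103.446) → (74.329,85.290) → (82.526,69.941) → (94.645,57.398) → (110.688,47.663)

G21
G90
G0 X159.584 Y201.648
M3 S364
G1 X148.830 Y212.473 F3847
G1 X136.063 Y217.980
G1 X121.283 Y218.170
G1 X104.491 Y213.042
G1 X85.686 Y202.597
M5
G0 X49.391 Y137.413
M3 S364
G1 X31.019 Y41.150 F3847
G1 X22.075 Y111.323
G1 X140.492 Y47.785
G1 X58.533 Y126.283
G1 X77.694 Y207.607
M5
G0 X8.875 Y152.032
M3 S364
G1 X82.494 Y152.032 F3847
G1 X82.494 Y84.116
G1 X8.875 Y84.116
G1 X8.875 Y152.032
M5
G0 X69.706 Y124.409
M3 S364
G1 X70.056 Y103.446 F3847
G1 X74.329 Y85.290
G1 X82.526 Y69.941
G1 X94.645 Y57.398
G1 X110.688 Y47.663
M5
G0 X0.000 Y0.000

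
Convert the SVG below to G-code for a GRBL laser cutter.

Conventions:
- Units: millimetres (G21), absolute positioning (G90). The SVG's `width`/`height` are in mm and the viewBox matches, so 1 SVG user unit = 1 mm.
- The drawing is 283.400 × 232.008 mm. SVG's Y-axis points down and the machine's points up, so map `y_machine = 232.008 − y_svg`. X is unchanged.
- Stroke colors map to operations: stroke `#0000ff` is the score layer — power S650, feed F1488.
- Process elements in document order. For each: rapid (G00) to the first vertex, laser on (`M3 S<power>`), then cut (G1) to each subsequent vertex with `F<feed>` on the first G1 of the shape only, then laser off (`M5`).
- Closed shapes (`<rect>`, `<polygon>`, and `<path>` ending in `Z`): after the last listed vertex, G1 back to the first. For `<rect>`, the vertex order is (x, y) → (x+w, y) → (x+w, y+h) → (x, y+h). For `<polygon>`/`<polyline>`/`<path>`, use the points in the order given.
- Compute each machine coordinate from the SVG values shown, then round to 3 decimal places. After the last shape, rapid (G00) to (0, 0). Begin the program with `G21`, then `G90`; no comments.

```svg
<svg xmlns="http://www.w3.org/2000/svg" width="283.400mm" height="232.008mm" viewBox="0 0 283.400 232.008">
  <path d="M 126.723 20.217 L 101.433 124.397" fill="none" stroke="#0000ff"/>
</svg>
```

G21
G90
G00 X126.723 Y211.791
M3 S650
G1 X101.433 Y107.611 F1488
M5
G00 X0.000 Y0.000

viewBox `0 0 283.400 232.008` with mm width/height → 1 unit = 1 mm. Flip: y_m = 232.008 − y_svg.

**Shape 1** — `<path>` line segment, stroke `#0000ff` → score (S650, F1488). Machine vertices: (126.723,211.791) → (101.433,107.611). Open path.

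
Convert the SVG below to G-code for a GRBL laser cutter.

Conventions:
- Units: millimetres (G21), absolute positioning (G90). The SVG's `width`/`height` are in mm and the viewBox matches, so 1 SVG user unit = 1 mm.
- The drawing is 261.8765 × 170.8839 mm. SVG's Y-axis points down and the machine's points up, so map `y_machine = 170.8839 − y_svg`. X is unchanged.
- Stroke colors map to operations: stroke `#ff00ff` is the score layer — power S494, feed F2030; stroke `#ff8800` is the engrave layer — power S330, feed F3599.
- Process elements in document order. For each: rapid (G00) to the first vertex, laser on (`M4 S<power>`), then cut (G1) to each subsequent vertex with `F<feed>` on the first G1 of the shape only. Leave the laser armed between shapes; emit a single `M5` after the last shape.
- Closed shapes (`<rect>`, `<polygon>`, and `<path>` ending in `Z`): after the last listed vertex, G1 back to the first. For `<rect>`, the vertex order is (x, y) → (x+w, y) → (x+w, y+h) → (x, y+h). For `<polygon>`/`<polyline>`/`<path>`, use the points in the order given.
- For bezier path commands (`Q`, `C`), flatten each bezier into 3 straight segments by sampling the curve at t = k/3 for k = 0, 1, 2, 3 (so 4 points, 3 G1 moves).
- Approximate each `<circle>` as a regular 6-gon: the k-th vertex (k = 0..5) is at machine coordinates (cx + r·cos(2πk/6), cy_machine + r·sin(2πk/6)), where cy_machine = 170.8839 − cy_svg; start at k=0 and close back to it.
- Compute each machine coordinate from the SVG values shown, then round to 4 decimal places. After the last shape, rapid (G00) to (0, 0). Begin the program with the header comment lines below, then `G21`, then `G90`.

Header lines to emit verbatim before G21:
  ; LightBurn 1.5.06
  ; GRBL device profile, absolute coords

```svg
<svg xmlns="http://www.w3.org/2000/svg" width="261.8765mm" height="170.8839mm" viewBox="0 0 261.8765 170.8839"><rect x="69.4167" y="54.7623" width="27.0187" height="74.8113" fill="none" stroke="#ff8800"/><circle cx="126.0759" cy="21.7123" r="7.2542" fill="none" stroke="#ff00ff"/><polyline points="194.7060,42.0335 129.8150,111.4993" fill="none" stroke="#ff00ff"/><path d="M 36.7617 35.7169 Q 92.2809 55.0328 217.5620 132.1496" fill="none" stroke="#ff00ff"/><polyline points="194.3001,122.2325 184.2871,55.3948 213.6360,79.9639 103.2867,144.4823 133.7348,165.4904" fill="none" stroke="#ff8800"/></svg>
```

Since the viewBox matches the mm dimensions, user units are millimetres directly. The only transform is the Y-flip y_m = 170.8839 − y_svg.

Shape 1 is a rectangle drawn with `<rect>`. Its stroke #ff8800 means engrave at S330, F3599. After flipping Y the toolpath is (69.4167,116.1216) → (96.4354,116.1216) → (96.4354,41.3103) → (69.4167,41.3103) → (69.4167,116.1216), returning to the start.

Shape 2 is a circle drawn with `<circle>`. Its stroke #ff00ff means score at S494, F2030. After flipping Y the toolpath is (133.3301,149.1716) → (129.7030,155.4539) → (122.4488,155.4539) → (118.8217,149.1716) → (122.4488,142.8893) → (129.7030,142.8893) → (133.3301,149.1716), returning to the start.

Shape 3 is a line segment drawn with `<polyline>`. Its stroke #ff00ff means score at S494, F2030. After flipping Y the toolpath is (194.7060,128.8504) → (129.8150,59.3846).

Shape 4 is a quadratic bezier drawn with `<path>`. Its stroke #ff00ff means score at S494, F2030. After flipping Y the toolpath is (36.7617,135.1670) → (81.5258,115.8674) → (141.7926,83.7232) → (217.5620,38.7343).

Shape 5 is a open polyline drawn with `<polyline>`. Its stroke #ff8800 means engrave at S330, F3599. After flipping Y the toolpath is (194.3001,48.6514) → (184.2871,115.4891) → (213.6360,90.9200) → (103.2867,26.4016) → (133.7348,5.3935).

; LightBurn 1.5.06
; GRBL device profile, absolute coords
G21
G90
G00 X69.4167 Y116.1216
M4 S330
G1 X96.4354 Y116.1216 F3599
G1 X96.4354 Y41.3103
G1 X69.4167 Y41.3103
G1 X69.4167 Y116.1216
G00 X133.3301 Y149.1716
M4 S494
G1 X129.7030 Y155.4539 F2030
G1 X122.4488 Y155.4539
G1 X118.8217 Y149.1716
G1 X122.4488 Y142.8893
G1 X129.7030 Y142.8893
G1 X133.3301 Y149.1716
G00 X194.7060 Y128.8504
M4 S494
G1 X129.8150 Y59.3846 F2030
G00 X36.7617 Y135.1670
M4 S494
G1 X81.5258 Y115.8674 F2030
G1 X141.7926 Y83.7232
G1 X217.5620 Y38.7343
G00 X194.3001 Y48.6514
M4 S330
G1 X184.2871 Y115.4891 F3599
G1 X213.6360 Y90.9200
G1 X103.2867 Y26.4016
G1 X133.7348 Y5.3935
M5
G00 X0.0000 Y0.0000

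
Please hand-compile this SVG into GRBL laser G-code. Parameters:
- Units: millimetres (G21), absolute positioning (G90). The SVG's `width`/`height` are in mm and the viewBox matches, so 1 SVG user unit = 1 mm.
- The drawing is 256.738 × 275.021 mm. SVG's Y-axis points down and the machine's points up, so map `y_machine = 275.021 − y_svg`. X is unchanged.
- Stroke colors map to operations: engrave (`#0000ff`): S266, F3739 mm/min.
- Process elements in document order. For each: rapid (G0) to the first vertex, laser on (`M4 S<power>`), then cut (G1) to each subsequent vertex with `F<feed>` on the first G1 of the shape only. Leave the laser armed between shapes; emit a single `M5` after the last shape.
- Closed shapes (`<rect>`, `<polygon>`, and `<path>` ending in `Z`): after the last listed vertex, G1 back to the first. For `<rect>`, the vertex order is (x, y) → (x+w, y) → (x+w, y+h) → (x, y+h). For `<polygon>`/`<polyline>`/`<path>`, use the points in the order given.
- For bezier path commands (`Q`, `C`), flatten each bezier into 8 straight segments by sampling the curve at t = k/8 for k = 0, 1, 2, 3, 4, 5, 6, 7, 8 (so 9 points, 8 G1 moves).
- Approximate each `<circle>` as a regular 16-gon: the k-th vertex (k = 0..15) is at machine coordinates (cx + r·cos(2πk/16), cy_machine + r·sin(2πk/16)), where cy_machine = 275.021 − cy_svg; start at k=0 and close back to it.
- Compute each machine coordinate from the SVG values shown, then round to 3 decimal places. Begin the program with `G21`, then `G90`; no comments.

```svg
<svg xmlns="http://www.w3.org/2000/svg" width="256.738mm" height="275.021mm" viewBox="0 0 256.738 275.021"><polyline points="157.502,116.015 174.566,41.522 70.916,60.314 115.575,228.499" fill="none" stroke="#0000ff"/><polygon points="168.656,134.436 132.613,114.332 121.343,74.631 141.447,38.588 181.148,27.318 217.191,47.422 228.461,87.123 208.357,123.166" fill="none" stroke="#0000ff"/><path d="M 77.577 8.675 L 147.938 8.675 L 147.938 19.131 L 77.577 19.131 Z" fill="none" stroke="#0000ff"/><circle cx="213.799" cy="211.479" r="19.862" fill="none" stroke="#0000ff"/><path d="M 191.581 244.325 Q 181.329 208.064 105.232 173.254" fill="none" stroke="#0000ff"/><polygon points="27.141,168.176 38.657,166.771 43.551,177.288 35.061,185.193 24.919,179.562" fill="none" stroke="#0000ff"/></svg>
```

G21
G90
G0 X157.502 Y159.006
M4 S266
G1 X174.566 Y233.499 F3739
G1 X70.916 Y214.707
G1 X115.575 Y46.522
G0 X168.656 Y140.585
M4 S266
G1 X132.613 Y160.689 F3739
G1 X121.343 Y200.390
G1 X141.447 Y236.433
G1 X181.148 Y247.703
G1 X217.191 Y227.599
G1 X228.461 Y187.898
G1 X208.357 Y151.855
G1 X168.656 Y140.585
G0 X77.577 Y266.346
M4 S266
G1 X147.938 Y266.346 F3739
G1 X147.938 Y255.890
G1 X77.577 Y255.890
G1 X77.577 Y266.346
G0 X233.661 Y63.542
M4 S266
G1 X232.149 Y71.143 F3739
G1 X227.844 Y77.587
G1 X221.400 Y81.892
G1 X213.799 Y83.404
G1 X206.198 Y81.892
G1 X199.754 Y77.587
G1 X195.449 Y71.143
G1 X193.937 Y63.542
G1 X195.449 Y55.941
G1 X199.754 Y49.497
G1 X206.198 Y45.192
G1 X213.799 Y43.680
G1 X221.400 Y45.192
G1 X227.844 Y49.497
G1 X232.149 Y55.941
G1 X233.661 Y63.542
G0 X191.581 Y30.696
M4 S266
G1 X187.989 Y39.739 F3739
G1 X182.340 Y48.736
G1 X174.633 Y57.688
G1 X164.868 Y66.594
G1 X153.045 Y75.455
G1 X139.165 Y84.271
G1 X123.227 Y93.042
G1 X105.232 Y101.767
G0 X27.141 Y106.845
M4 S266
G1 X38.657 Y108.250 F3739
G1 X43.551 Y97.733
G1 X35.061 Y89.828
G1 X24.919 Y95.459
G1 X27.141 Y106.845
M5

1 u = 1 mm; y_m = 275.021 − y.

[1] `<polyline>` open polyline, #0000ff→engrave S266 F3739: (157.502,159.006) → (174.566,233.499) → (70.916,214.707) → (115.575,46.522)

[2] `<polygon>` regular polygon, #0000ff→engrave S266 F3739: (168.656,140.585) → (132.613,160.689) → (121.343,200.390) → (141.447,236.433) → (181.148,247.703) → (217.191,227.599) → (228.461,187.898) → (208.357,151.855) → (168.656,140.585) (closed)

[3] `<path>` rectangle, #0000ff→engrave S266 F3739: (77.577,266.346) → (147.938,266.346) → (147.938,255.890) → (77.577,255.890) → (77.577,266.346) (closed)

[4] `<circle>` circle, #0000ff→engrave S266 F3739: (233.661,63.542) → (232.149,71.143) → (227.844,77.587) → (221.400,81.892) → (213.799,83.404) → (206.198,81.892) → (199.754,77.587) → (195.449,71.143) → (193.937,63.542) → (195.449,55.941) → (199.754,49.497) → (206.198,45.192) → (213.799,43.680) → (221.400,45.192) → (227.844,49.497) → (232.149,55.941) → (233.661,63.542) (closed)

[5] `<path>` quadratic bezier, #0000ff→engrave S266 F3739: (191.581,30.696) → (187.989,39.739) → (182.340,48.736) → (174.633,57.688) → (164.868,66.594) → (153.045,75.455) → (139.165,84.271) → (123.227,93.042) → (105.232,101.767)

[6] `<polygon>` regular polygon, #0000ff→engrave S266 F3739: (27.141,106.845) → (38.657,108.250) → (43.551,97.733) → (35.061,89.828) → (24.919,95.459) → (27.141,106.845) (closed)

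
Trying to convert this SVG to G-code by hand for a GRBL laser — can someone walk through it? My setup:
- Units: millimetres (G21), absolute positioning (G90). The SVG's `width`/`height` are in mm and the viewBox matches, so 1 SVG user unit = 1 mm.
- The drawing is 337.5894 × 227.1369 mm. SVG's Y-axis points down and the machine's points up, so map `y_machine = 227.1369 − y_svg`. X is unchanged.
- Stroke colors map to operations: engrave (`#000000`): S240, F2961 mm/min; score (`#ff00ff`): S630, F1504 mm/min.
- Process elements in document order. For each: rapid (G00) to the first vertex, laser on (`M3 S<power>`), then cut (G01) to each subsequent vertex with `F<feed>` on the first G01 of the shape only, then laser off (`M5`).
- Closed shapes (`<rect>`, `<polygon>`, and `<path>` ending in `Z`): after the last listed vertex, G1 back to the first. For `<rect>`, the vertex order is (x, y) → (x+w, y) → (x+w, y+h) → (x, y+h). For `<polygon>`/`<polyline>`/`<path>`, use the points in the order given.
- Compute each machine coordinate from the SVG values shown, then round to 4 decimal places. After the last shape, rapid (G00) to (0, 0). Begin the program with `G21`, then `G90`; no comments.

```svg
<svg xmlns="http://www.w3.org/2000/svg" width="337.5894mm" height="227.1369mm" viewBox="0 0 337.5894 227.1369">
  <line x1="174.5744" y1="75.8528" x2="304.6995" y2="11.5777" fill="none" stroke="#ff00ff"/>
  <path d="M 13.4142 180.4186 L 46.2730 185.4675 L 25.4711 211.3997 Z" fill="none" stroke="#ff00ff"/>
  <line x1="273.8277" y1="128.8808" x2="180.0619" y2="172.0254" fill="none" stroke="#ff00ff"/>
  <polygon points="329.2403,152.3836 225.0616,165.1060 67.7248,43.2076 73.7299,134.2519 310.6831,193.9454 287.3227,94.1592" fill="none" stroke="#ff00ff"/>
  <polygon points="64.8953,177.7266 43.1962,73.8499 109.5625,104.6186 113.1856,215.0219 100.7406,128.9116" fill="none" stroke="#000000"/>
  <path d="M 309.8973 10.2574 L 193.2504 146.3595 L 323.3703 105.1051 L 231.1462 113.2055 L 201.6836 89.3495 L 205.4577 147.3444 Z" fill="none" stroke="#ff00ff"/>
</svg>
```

1 u = 1 mm; y_m = 227.1369 − y.

[1] `<line>` line segment, #ff00ff→score S630 F1504: (174.5744,151.2841) → (304.6995,215.5592)

[2] `<path>` regular polygon, #ff00ff→score S630 F1504: (13.4142,46.7183) → (46.2730,41.6694) → (25.4711,15.7372) → (13.4142,46.7183) (closed)

[3] `<line>` line segment, #ff00ff→score S630 F1504: (273.8277,98.2561) → (180.0619,55.1115)

[4] `<polygon>` closed polygon, #ff00ff→score S630 F1504: (329.2403,74.7533) → (225.0616,62.0309) → (67.7248,183.9293) → (73.7299,92.8850) → (310.6831,33.1915) → (287.3227,132.9777) → (329.2403,74.7533) (closed)

[5] `<polygon>` closed polygon, #000000→engrave S240 F2961: (64.8953,49.4103) → (43.1962,153.2870) → (109.5625,122.5183) → (113.1856,12.1150) → (100.7406,98.2253) → (64.8953,49.4103) (closed)

[6] `<path>` closed polygon, #ff00ff→score S630 F1504: (309.8973,216.8795) → (193.2504,80.7774) → (323.3703,122.0318) → (231.1462,113.9314) → (201.6836,137.7874) → (205.4577,79.7925) → (309.8973,216.8795) (closed)

G21
G90
G00 X174.5744 Y151.2841
M3 S630
G01 X304.6995 Y215.5592 F1504
M5
G00 X13.4142 Y46.7183
M3 S630
G01 X46.2730 Y41.6694 F1504
G01 X25.4711 Y15.7372
G01 X13.4142 Y46.7183
M5
G00 X273.8277 Y98.2561
M3 S630
G01 X180.0619 Y55.1115 F1504
M5
G00 X329.2403 Y74.7533
M3 S630
G01 X225.0616 Y62.0309 F1504
G01 X67.7248 Y183.9293
G01 X73.7299 Y92.8850
G01 X310.6831 Y33.1915
G01 X287.3227 Y132.9777
G01 X329.2403 Y74.7533
M5
G00 X64.8953 Y49.4103
M3 S240
G01 X43.1962 Y153.2870 F2961
G01 X109.5625 Y122.5183
G01 X113.1856 Y12.1150
G01 X100.7406 Y98.2253
G01 X64.8953 Y49.4103
M5
G00 X309.8973 Y216.8795
M3 S630
G01 X193.2504 Y80.7774 F1504
G01 X323.3703 Y122.0318
G01 X231.1462 Y113.9314
G01 X201.6836 Y137.7874
G01 X205.4577 Y79.7925
G01 X309.8973 Y216.8795
M5
G00 X0.0000 Y0.0000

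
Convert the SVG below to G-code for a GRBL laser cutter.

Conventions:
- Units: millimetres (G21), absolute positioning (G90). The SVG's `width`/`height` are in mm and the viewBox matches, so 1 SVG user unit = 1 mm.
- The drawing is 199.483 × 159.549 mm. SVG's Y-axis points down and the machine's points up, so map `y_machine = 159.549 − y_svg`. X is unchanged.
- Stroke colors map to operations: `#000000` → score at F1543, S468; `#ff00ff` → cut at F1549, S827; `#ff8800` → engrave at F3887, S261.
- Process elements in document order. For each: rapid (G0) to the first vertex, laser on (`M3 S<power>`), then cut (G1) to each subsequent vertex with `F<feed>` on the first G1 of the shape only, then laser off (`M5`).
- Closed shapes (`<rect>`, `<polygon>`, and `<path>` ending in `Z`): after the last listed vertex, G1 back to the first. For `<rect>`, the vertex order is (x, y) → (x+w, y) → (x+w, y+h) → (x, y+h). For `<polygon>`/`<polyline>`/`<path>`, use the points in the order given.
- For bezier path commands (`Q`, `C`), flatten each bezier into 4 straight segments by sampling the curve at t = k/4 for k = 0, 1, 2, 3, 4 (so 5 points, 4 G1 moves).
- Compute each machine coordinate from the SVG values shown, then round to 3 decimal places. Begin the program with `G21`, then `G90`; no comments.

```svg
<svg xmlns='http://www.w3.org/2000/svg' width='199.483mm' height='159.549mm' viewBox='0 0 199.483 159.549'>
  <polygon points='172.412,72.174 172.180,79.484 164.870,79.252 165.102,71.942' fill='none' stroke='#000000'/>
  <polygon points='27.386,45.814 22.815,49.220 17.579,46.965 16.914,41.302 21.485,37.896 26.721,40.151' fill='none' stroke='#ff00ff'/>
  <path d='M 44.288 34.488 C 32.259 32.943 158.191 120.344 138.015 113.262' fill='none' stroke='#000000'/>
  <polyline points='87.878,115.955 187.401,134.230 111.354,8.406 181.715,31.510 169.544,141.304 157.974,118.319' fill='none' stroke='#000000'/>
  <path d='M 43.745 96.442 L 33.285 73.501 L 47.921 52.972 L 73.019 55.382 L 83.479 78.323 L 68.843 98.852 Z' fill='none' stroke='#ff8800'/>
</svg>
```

Since the viewBox matches the mm dimensions, user units are millimetres directly. The only transform is the Y-flip y_m = 159.549 − y_svg.

Shape 1 is a regular polygon drawn with `<polygon>`. Its stroke #000000 means score at S468, F1543. After flipping Y the toolpath is (172.412,87.375) → (172.180,80.065) → (164.870,80.297) → (165.102,87.607) → (172.412,87.375), returning to the start.

Shape 2 is a regular polygon drawn with `<polygon>`. Its stroke #ff00ff means cut at S827, F1549. After flipping Y the toolpath is (27.386,113.735) → (22.815,110.329) → (17.579,112.584) → (16.914,118.247) → (21.485,121.653) → (26.721,119.398) → (27.386,113.735), returning to the start.

Shape 3 is a cubic bezier drawn with `<path>`. Its stroke #000000 means score at S468, F1543. After flipping Y the toolpath is (44.288,125.061) → (56.695,112.408) → (94.207,83.598) → (130.190,55.825) → (138.015,46.287).

Shape 4 is a open polyline drawn with `<polyline>`. Its stroke #000000 means score at S468, F1543. After flipping Y the toolpath is (87.878,43.594) → (187.401,25.319) → (111.354,151.143) → (181.715,128.039) → (169.544,18.245) → (157.974,41.230).

Shape 5 is a regular polygon drawn with `<path>`. Its stroke #ff8800 means engrave at S261, F3887. After flipping Y the toolpath is (43.745,63.107) → (33.285,86.048) → (47.921,106.577) → (73.019,104.167) → (83.479,81.226) → (68.843,60.697) → (43.745,63.107), returning to the start.

G21
G90
G0 X172.412 Y87.375
M3 S468
G1 X172.180 Y80.065 F1543
G1 X164.870 Y80.297
G1 X165.102 Y87.607
G1 X172.412 Y87.375
M5
G0 X27.386 Y113.735
M3 S827
G1 X22.815 Y110.329 F1549
G1 X17.579 Y112.584
G1 X16.914 Y118.247
G1 X21.485 Y121.653
G1 X26.721 Y119.398
G1 X27.386 Y113.735
M5
G0 X44.288 Y125.061
M3 S468
G1 X56.695 Y112.408 F1543
G1 X94.207 Y83.598
G1 X130.190 Y55.825
G1 X138.015 Y46.287
M5
G0 X87.878 Y43.594
M3 S468
G1 X187.401 Y25.319 F1543
G1 X111.354 Y151.143
G1 X181.715 Y128.039
G1 X169.544 Y18.245
G1 X157.974 Y41.230
M5
G0 X43.745 Y63.107
M3 S261
G1 X33.285 Y86.048 F3887
G1 X47.921 Y106.577
G1 X73.019 Y104.167
G1 X83.479 Y81.226
G1 X68.843 Y60.697
G1 X43.745 Y63.107
M5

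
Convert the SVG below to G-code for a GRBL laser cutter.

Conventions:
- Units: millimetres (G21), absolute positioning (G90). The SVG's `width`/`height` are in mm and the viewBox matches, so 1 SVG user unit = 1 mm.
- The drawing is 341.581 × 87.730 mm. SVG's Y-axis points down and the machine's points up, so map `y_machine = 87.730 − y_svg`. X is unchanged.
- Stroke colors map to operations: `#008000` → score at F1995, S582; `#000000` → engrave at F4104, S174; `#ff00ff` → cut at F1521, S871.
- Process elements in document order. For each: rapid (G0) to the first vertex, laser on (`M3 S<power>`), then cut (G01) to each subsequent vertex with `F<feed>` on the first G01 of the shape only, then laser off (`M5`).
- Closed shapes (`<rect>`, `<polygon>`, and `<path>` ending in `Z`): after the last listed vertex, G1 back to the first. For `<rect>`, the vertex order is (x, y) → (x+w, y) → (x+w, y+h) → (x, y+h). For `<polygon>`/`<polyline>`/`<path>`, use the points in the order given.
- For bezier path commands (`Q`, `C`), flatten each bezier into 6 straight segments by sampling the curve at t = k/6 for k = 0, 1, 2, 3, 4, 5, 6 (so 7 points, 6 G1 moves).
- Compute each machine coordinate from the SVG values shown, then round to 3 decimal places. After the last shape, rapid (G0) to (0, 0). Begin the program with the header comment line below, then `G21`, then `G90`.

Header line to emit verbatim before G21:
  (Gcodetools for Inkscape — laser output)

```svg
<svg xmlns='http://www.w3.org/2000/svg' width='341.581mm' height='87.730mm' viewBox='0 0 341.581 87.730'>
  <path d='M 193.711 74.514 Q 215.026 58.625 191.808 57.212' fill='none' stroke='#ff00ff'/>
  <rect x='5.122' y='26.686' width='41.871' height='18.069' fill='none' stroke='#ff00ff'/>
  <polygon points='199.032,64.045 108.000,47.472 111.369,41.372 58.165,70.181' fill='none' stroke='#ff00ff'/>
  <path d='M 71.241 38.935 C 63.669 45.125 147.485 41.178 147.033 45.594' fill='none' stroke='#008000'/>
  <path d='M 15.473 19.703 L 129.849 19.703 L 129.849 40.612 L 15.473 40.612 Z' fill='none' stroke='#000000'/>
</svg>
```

Since the viewBox matches the mm dimensions, user units are millimetres directly. The only transform is the Y-flip y_m = 87.730 − y_svg.

Shape 1 is a quadratic bezier drawn with `<path>`. Its stroke #ff00ff means cut at S871, F1521. After flipping Y the toolpath is (193.711,13.216) → (199.579,18.110) → (202.973,22.200) → (203.893,25.486) → (202.339,27.968) → (198.310,29.645) → (191.808,30.518).

Shape 2 is a rectangle drawn with `<rect>`. Its stroke #ff00ff means cut at S871, F1521. After flipping Y the toolpath is (5.122,61.044) → (46.993,61.044) → (46.993,42.975) → (5.122,42.975) → (5.122,61.044), returning to the start.

Shape 3 is a closed polygon drawn with `<polygon>`. Its stroke #ff00ff means cut at S871, F1521. After flipping Y the toolpath is (199.032,23.685) → (108.000,40.258) → (111.369,46.358) → (58.165,17.549) → (199.032,23.685), returning to the start.

Shape 4 is a cubic bezier drawn with `<path>`. Its stroke #008000 means score at S582, F1995. After flipping Y the toolpath is (71.241,48.795) → (74.257,46.459) → (87.626,45.299) → (106.467,44.800) → (125.901,44.450) → (141.050,43.733) → (147.033,42.136).

Shape 5 is a rectangle drawn with `<path>`. Its stroke #000000 means engrave at S174, F4104. After flipping Y the toolpath is (15.473,68.027) → (129.849,68.027) → (129.849,47.118) → (15.473,47.118) → (15.473,68.027), returning to the start.

(Gcodetools for Inkscape — laser output)
G21
G90
G0 X193.711 Y13.216
M3 S871
G01 X199.579 Y18.110 F1521
G01 X202.973 Y22.200
G01 X203.893 Y25.486
G01 X202.339 Y27.968
G01 X198.310 Y29.645
G01 X191.808 Y30.518
M5
G0 X5.122 Y61.044
M3 S871
G01 X46.993 Y61.044 F1521
G01 X46.993 Y42.975
G01 X5.122 Y42.975
G01 X5.122 Y61.044
M5
G0 X199.032 Y23.685
M3 S871
G01 X108.000 Y40.258 F1521
G01 X111.369 Y46.358
G01 X58.165 Y17.549
G01 X199.032 Y23.685
M5
G0 X71.241 Y48.795
M3 S582
G01 X74.257 Y46.459 F1995
G01 X87.626 Y45.299
G01 X106.467 Y44.800
G01 X125.901 Y44.450
G01 X141.050 Y43.733
G01 X147.033 Y42.136
M5
G0 X15.473 Y68.027
M3 S174
G01 X129.849 Y68.027 F4104
G01 X129.849 Y47.118
G01 X15.473 Y47.118
G01 X15.473 Y68.027
M5
G0 X0.000 Y0.000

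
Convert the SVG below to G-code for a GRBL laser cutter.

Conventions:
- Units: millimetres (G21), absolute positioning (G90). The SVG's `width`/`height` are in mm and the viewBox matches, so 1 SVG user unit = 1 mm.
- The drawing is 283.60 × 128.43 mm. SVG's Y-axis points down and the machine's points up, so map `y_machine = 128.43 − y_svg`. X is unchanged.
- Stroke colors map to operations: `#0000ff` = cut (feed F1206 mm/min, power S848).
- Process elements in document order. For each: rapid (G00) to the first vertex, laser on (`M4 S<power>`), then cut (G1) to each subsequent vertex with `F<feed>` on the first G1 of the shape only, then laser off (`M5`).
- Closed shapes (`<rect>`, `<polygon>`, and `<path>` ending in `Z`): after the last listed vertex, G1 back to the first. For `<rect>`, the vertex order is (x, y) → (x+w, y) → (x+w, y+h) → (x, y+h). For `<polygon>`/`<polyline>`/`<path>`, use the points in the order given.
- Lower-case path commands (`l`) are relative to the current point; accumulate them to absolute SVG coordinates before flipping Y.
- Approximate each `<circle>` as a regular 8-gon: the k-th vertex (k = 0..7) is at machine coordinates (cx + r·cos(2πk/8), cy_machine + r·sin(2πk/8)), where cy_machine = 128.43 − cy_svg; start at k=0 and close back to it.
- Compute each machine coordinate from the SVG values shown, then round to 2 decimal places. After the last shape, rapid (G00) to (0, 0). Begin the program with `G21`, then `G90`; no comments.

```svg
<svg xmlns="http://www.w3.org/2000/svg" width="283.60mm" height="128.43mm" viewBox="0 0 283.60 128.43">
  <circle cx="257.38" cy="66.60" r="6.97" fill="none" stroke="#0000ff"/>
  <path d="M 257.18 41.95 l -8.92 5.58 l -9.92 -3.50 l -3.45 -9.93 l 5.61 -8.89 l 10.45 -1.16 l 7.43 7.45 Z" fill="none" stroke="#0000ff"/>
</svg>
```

Since the viewBox matches the mm dimensions, user units are millimetres directly. The only transform is the Y-flip y_m = 128.43 − y_svg.

Shape 1 is a circle drawn with `<circle>`. Its stroke #0000ff means cut at S848, F1206. After flipping Y the toolpath is (264.35,61.83) → (262.31,66.76) → (257.38,68.80) → (252.45,66.76) → (250.41,61.83) → (252.45,56.90) → (257.38,54.86) → (262.31,56.90) → (264.35,61.83), returning to the start.

Shape 2 is a regular polygon drawn with `<path>`. Its stroke #0000ff means cut at S848, F1206. After flipping Y the toolpath is (257.18,86.48) → (248.26,80.90) → (238.34,84.40) → (234.89,94.33) → (240.50,103.22) → (250.95,104.38) → (258.38,96.93) → (257.18,86.48), returning to the start.

G21
G90
G00 X264.35 Y61.83
M4 S848
G1 X262.31 Y66.76 F1206
G1 X257.38 Y68.80
G1 X252.45 Y66.76
G1 X250.41 Y61.83
G1 X252.45 Y56.90
G1 X257.38 Y54.86
G1 X262.31 Y56.90
G1 X264.35 Y61.83
M5
G00 X257.18 Y86.48
M4 S848
G1 X248.26 Y80.90 F1206
G1 X238.34 Y84.40
G1 X234.89 Y94.33
G1 X240.50 Y103.22
G1 X250.95 Y104.38
G1 X258.38 Y96.93
G1 X257.18 Y86.48
M5
G00 X0.00 Y0.00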